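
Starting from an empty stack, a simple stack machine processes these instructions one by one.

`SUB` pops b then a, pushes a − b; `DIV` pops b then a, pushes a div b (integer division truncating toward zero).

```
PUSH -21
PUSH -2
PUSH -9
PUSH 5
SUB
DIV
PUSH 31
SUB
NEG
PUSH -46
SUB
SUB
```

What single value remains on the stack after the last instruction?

-98

PUSH -21  [-21]
PUSH -2   [-21, -2]
PUSH -9   [-21, -2, -9]
PUSH 5    [-21, -2, -9, 5]
SUB       [-21, -2, -14]
DIV       [-21, 0]
PUSH 31   [-21, 0, 31]
SUB       [-21, -31]
NEG       [-21, 31]
PUSH -46  [-21, 31, -46]
SUB       [-21, 77]
SUB       [-98]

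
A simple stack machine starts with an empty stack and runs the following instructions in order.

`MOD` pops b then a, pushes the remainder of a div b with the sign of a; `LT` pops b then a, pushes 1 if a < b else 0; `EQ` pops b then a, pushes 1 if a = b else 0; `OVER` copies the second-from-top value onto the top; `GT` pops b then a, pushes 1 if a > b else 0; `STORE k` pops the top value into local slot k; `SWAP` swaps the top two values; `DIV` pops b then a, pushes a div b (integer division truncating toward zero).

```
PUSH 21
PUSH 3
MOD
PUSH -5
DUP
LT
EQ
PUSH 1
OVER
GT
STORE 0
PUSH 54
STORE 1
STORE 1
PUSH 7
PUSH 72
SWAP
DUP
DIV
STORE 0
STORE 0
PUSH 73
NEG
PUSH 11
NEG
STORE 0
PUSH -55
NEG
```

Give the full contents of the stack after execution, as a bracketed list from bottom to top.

[-73, 55]

PUSH 21  → 21
PUSH 3   → 21 3
MOD      → 0
PUSH -5  → 0 -5
DUP      → 0 -5 -5
LT       → 0 0
EQ       → 1
PUSH 1   → 1 1
OVER     → 1 1 1
GT       → 1 0
STORE 0  → 1
PUSH 54  → 1 54
STORE 1  → 1
STORE 1  → (empty)
PUSH 7   → 7
PUSH 72  → 7 72
SWAP     → 72 7
DUP      → 72 7 7
DIV      → 72 1
STORE 0  → 72
STORE 0  → (empty)
PUSH 73  → 73
NEG      → -73
PUSH 11  → -73 11
NEG      → -73 -11
STORE 0  → -73
PUSH -55 → -73 -55
NEG      → -73 55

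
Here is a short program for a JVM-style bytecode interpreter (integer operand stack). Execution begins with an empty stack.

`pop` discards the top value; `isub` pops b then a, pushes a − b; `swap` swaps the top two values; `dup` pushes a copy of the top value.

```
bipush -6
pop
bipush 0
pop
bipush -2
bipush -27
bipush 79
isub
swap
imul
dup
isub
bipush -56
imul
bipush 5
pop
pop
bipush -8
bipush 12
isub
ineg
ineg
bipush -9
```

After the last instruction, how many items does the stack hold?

bipush -6  : -6
pop        : (empty)
bipush 0   : 0
pop        : (empty)
bipush -2  : -2
bipush -27 : -2 -27
bipush 79  : -2 -27 79
isub       : -2 -106
swap       : -106 -2
imul       : 212
dup        : 212 212
isub       : 0
bipush -56 : 0 -56
imul       : 0
bipush 5   : 0 5
pop        : 0
pop        : (empty)
bipush -8  : -8
bipush 12  : -8 12
isub       : -20
ineg       : 20
ineg       : -20
bipush -9  : -20 -9

2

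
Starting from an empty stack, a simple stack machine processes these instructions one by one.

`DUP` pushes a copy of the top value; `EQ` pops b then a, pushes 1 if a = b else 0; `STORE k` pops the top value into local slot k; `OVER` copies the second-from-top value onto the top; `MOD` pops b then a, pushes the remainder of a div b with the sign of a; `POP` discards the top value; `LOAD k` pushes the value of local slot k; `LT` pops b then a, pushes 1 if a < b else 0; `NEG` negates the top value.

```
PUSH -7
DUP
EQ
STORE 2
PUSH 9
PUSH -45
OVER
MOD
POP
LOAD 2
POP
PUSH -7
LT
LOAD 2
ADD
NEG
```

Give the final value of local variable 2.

1

PUSH -7  -> -7
DUP      -> -7 -7
EQ       -> 1
STORE 2  -> (empty)
PUSH 9   -> 9
PUSH -45 -> 9 -45
OVER     -> 9 -45 9
MOD      -> 9 0
POP      -> 9
LOAD 2   -> 9 1
POP      -> 9
PUSH -7  -> 9 -7
LT       -> 0
LOAD 2   -> 0 1
ADD      -> 1
NEG      -> -1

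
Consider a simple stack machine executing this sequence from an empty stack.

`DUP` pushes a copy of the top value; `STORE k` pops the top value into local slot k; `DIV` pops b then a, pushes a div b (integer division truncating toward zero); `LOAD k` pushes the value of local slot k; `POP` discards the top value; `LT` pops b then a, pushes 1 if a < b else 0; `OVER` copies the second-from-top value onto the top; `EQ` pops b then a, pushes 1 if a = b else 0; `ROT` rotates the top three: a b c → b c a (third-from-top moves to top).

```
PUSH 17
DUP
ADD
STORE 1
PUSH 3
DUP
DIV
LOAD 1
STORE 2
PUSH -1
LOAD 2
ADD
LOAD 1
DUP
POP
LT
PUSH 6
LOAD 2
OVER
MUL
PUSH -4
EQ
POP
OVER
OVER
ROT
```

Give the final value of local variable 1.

PUSH 17 : [17]
DUP     : [17, 17]
ADD     : [34]
STORE 1 : []
PUSH 3  : [3]
DUP     : [3, 3]
DIV     : [1]
LOAD 1  : [1, 34]
STORE 2 : [1]
PUSH -1 : [1, -1]
LOAD 2  : [1, -1, 34]
ADD     : [1, 33]
LOAD 1  : [1, 33, 34]
DUP     : [1, 33, 34, 34]
POP     : [1, 33, 34]
LT      : [1, 1]
PUSH 6  : [1, 1, 6]
LOAD 2  : [1, 1, 6, 34]
OVER    : [1, 1, 6, 34, 6]
MUL     : [1, 1, 6, 204]
PUSH -4 : [1, 1, 6, 204, -4]
EQ      : [1, 1, 6, 0]
POP     : [1, 1, 6]
OVER    : [1, 1, 6, 1]
OVER    : [1, 1, 6, 1, 6]
ROT     : [1, 1, 1, 6, 6]

34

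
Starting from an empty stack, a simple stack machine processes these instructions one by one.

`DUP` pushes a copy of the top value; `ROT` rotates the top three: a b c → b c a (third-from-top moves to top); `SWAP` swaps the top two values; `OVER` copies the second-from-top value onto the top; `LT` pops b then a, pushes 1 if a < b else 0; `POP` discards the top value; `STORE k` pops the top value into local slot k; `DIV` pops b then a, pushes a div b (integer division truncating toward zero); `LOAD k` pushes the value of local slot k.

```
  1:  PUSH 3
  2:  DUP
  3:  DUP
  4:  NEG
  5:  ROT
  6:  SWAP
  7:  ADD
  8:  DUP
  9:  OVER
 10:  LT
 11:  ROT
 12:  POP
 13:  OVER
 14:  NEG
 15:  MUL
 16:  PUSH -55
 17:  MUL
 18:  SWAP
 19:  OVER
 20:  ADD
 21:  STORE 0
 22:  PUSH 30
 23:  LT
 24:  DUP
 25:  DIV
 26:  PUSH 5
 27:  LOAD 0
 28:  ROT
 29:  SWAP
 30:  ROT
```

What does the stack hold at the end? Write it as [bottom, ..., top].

PUSH 3    3
DUP       3 3
DUP       3 3 3
NEG       3 3 -3
ROT       3 -3 3
SWAP      3 3 -3
ADD       3 0
DUP       3 0 0
OVER      3 0 0 0
LT        3 0 0
ROT       0 0 3
POP       0 0
OVER      0 0 0
NEG       0 0 0
MUL       0 0
PUSH -55  0 0 -55
MUL       0 0
SWAP      0 0
OVER      0 0 0
ADD       0 0
STORE 0   0
PUSH 30   0 30
LT        1
DUP       1 1
DIV       1
PUSH 5    1 5
LOAD 0    1 5 0
ROT       5 0 1
SWAP      5 1 0
ROT       1 0 5

[1, 0, 5]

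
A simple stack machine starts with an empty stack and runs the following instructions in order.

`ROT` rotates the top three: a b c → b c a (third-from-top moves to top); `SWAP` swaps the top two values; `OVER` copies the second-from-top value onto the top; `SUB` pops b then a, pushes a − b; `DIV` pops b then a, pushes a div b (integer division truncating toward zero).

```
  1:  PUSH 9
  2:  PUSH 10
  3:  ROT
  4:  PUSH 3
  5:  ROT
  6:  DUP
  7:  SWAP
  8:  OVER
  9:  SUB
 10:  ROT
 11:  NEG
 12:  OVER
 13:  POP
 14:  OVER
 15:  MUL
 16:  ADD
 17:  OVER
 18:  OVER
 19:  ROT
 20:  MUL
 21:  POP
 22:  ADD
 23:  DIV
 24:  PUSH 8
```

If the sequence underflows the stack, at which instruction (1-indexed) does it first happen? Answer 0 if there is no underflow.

3

PUSH 9  : [9]
PUSH 10 : [9, 10]
ROT  — needs 3 operands, stack has 2 → underflow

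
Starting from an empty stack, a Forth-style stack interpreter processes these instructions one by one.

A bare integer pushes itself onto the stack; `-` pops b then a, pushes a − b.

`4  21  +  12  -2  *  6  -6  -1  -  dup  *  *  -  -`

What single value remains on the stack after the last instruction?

199

4   → [4]
21  → [4, 21]
+   → [25]
12  → [25, 12]
-2  → [25, 12, -2]
*   → [25, -24]
6   → [25, -24, 6]
-6  → [25, -24, 6, -6]
-1  → [25, -24, 6, -6, -1]
-   → [25, -24, 6, -5]
dup → [25, -24, 6, -5, -5]
*   → [25, -24, 6, 25]
*   → [25, -24, 150]
-   → [25, -174]
-   → [199]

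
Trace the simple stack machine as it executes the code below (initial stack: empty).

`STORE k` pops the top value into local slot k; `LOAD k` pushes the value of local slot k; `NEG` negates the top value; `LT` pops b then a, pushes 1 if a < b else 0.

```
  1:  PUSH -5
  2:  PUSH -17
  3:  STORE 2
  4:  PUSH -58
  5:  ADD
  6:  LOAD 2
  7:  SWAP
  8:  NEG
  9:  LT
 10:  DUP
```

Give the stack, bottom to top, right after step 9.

[1]

PUSH -5  -> -5
PUSH -17 -> -5 -17
STORE 2  -> -5
PUSH -58 -> -5 -58
ADD      -> -63
LOAD 2   -> -63 -17
SWAP     -> -17 -63
NEG      -> -17 63
LT       -> 1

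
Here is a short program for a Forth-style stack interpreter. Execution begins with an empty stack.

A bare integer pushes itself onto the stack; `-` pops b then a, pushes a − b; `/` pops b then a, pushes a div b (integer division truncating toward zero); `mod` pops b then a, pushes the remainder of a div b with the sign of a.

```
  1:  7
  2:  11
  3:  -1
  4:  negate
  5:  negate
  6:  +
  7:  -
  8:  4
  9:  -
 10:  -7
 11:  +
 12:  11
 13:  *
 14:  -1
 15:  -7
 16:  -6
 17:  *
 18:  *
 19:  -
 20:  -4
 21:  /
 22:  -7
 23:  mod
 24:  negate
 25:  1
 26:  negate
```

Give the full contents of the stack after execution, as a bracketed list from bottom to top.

7       7
11      7 11
-1      7 11 -1
negate  7 11 1
negate  7 11 -1
+       7 10
-       -3
4       -3 4
-       -7
-7      -7 -7
+       -14
11      -14 11
*       -154
-1      -154 -1
-7      -154 -1 -7
-6      -154 -1 -7 -6
*       -154 -1 42
*       -154 -42
-       -112
-4      -112 -4
/       28
-7      28 -7
mod     0
negate  0
1       0 1
negate  0 -1

[0, -1]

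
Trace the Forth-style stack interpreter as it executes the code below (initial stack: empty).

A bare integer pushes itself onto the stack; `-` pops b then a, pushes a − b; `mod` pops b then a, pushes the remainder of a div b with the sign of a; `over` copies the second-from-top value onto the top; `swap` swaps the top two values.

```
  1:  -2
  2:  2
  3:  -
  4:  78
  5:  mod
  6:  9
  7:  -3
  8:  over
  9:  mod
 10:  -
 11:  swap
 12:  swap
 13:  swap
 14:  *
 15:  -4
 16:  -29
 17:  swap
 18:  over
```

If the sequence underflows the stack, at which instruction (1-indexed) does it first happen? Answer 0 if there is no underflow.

-2   → [-2]
2    → [-2, 2]
-    → [-4]
78   → [-4, 78]
mod  → [-4]
9    → [-4, 9]
-3   → [-4, 9, -3]
over → [-4, 9, -3, 9]
mod  → [-4, 9, -3]
-    → [-4, 12]
swap → [12, -4]
swap → [-4, 12]
swap → [12, -4]
*    → [-48]
-4   → [-48, -4]
-29  → [-48, -4, -29]
swap → [-48, -29, -4]
over → [-48, -29, -4, -29]

0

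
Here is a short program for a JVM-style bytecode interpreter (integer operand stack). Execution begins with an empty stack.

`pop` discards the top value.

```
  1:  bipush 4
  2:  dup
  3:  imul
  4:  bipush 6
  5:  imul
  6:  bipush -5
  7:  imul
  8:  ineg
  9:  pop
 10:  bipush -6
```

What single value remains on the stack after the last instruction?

bipush 4  : 4
dup       : 4 4
imul      : 16
bipush 6  : 16 6
imul      : 96
bipush -5 : 96 -5
imul      : -480
ineg      : 480
pop       : (empty)
bipush -6 : -6

-6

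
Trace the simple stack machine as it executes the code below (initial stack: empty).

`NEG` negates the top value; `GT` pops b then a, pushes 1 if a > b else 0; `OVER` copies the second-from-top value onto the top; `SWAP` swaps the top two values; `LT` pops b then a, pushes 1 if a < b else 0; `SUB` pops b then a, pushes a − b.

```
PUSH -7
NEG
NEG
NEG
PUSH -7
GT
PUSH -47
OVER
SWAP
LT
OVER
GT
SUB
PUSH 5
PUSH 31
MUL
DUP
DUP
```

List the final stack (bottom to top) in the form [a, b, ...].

[1, 155, 155, 155]

PUSH -7  -> [-7]
NEG      -> [7]
NEG      -> [-7]
NEG      -> [7]
PUSH -7  -> [7, -7]
GT       -> [1]
PUSH -47 -> [1, -47]
OVER     -> [1, -47, 1]
SWAP     -> [1, 1, -47]
LT       -> [1, 0]
OVER     -> [1, 0, 1]
GT       -> [1, 0]
SUB      -> [1]
PUSH 5   -> [1, 5]
PUSH 31  -> [1, 5, 31]
MUL      -> [1, 155]
DUP      -> [1, 155, 155]
DUP      -> [1, 155, 155, 155]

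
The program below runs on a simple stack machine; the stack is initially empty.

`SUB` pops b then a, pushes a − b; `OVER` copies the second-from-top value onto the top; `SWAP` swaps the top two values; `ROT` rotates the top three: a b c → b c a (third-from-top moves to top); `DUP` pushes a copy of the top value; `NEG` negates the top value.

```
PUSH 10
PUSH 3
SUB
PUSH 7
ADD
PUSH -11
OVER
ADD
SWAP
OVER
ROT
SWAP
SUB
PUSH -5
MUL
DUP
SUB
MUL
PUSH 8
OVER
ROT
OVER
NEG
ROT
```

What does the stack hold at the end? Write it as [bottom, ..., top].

[8, 0, 0, 0]

PUSH 10  : 10
PUSH 3   : 10 3
SUB      : 7
PUSH 7   : 7 7
ADD      : 14
PUSH -11 : 14 -11
OVER     : 14 -11 14
ADD      : 14 3
SWAP     : 3 14
OVER     : 3 14 3
ROT      : 14 3 3
SWAP     : 14 3 3
SUB      : 14 0
PUSH -5  : 14 0 -5
MUL      : 14 0
DUP      : 14 0 0
SUB      : 14 0
MUL      : 0
PUSH 8   : 0 8
OVER     : 0 8 0
ROT      : 8 0 0
OVER     : 8 0 0 0
NEG      : 8 0 0 0
ROT      : 8 0 0 0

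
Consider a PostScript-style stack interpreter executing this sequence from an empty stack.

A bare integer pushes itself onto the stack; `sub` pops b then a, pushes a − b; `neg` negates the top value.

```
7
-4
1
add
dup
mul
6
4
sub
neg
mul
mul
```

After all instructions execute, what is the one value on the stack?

7   → 7
-4  → 7 -4
1   → 7 -4 1
add → 7 -3
dup → 7 -3 -3
mul → 7 9
6   → 7 9 6
4   → 7 9 6 4
sub → 7 9 2
neg → 7 9 -2
mul → 7 -18
mul → -126

-126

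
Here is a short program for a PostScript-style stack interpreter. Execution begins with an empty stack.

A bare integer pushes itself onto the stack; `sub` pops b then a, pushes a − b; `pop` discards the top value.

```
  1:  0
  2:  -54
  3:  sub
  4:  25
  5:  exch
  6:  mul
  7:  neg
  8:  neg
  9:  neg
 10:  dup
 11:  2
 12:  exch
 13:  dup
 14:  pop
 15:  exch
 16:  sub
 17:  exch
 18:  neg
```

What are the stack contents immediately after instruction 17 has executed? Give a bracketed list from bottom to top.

0     [0]
-54   [0, -54]
sub   [54]
25    [54, 25]
exch  [25, 54]
mul   [1350]
neg   [-1350]
neg   [1350]
neg   [-1350]
dup   [-1350, -1350]
2     [-1350, -1350, 2]
exch  [-1350, 2, -1350]
dup   [-1350, 2, -1350, -1350]
pop   [-1350, 2, -1350]
exch  [-1350, -1350, 2]
sub   [-1350, -1352]
exch  [-1352, -1350]

[-1352, -1350]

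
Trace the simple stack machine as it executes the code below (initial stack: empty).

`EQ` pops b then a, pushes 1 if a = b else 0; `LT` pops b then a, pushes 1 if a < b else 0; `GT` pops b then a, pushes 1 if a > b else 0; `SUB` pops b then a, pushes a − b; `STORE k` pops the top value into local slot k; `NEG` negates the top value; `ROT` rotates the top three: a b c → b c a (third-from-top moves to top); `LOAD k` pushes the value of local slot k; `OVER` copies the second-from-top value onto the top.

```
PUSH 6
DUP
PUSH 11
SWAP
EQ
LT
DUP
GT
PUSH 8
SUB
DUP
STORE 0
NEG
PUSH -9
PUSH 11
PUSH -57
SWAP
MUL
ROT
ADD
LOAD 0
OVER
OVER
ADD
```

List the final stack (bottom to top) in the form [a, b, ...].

[-9, -619, -8, -627]

PUSH 6   : 6
DUP      : 6 6
PUSH 11  : 6 6 11
SWAP     : 6 11 6
EQ       : 6 0
LT       : 0
DUP      : 0 0
GT       : 0
PUSH 8   : 0 8
SUB      : -8
DUP      : -8 -8
STORE 0  : -8
NEG      : 8
PUSH -9  : 8 -9
PUSH 11  : 8 -9 11
PUSH -57 : 8 -9 11 -57
SWAP     : 8 -9 -57 11
MUL      : 8 -9 -627
ROT      : -9 -627 8
ADD      : -9 -619
LOAD 0   : -9 -619 -8
OVER     : -9 -619 -8 -619
OVER     : -9 -619 -8 -619 -8
ADD      : -9 -619 -8 -627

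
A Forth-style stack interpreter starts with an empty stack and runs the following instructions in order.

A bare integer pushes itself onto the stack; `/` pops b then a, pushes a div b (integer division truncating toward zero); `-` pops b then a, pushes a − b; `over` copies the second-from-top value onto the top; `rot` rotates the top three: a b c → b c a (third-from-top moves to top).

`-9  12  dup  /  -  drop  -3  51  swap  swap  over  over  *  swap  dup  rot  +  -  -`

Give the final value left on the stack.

-156

-9   → -9
12   → -9 12
dup  → -9 12 12
/    → -9 1
-    → -10
drop → (empty)
-3   → -3
51   → -3 51
swap → 51 -3
swap → -3 51
over → -3 51 -3
over → -3 51 -3 51
*    → -3 51 -153
swap → -3 -153 51
dup  → -3 -153 51 51
rot  → -3 51 51 -153
+    → -3 51 -102
-    → -3 153
-    → -156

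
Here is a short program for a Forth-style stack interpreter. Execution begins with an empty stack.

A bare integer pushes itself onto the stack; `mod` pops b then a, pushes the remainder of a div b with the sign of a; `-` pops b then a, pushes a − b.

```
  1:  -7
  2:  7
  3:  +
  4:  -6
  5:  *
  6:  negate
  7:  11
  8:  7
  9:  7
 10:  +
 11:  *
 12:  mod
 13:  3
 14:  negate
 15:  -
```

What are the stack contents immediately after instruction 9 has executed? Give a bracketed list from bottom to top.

[0, 11, 7, 7]

-7     -> -7
7      -> -7 7
+      -> 0
-6     -> 0 -6
*      -> 0
negate -> 0
11     -> 0 11
7      -> 0 11 7
7      -> 0 11 7 7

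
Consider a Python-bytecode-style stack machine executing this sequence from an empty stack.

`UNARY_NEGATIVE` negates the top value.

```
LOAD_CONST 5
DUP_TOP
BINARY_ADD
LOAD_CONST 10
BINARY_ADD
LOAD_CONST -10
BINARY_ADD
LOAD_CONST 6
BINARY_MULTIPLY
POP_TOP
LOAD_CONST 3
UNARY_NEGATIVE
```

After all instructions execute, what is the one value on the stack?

-3

LOAD_CONST 5    → 5
DUP_TOP         → 5 5
BINARY_ADD      → 10
LOAD_CONST 10   → 10 10
BINARY_ADD      → 20
LOAD_CONST -10  → 20 -10
BINARY_ADD      → 10
LOAD_CONST 6    → 10 6
BINARY_MULTIPLY → 60
POP_TOP         → (empty)
LOAD_CONST 3    → 3
UNARY_NEGATIVE  → -3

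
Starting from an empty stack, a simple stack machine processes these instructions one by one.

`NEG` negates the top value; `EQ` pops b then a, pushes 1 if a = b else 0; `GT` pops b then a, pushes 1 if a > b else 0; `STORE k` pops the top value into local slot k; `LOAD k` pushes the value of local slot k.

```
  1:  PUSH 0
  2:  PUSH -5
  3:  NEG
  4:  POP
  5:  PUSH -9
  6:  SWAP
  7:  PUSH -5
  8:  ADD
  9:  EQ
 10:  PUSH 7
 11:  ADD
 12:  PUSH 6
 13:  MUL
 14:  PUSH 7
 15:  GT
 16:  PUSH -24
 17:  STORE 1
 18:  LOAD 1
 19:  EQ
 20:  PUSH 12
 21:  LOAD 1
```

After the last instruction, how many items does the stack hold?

3

PUSH 0    [0]
PUSH -5   [0, -5]
NEG       [0, 5]
POP       [0]
PUSH -9   [0, -9]
SWAP      [-9, 0]
PUSH -5   [-9, 0, -5]
ADD       [-9, -5]
EQ        [0]
PUSH 7    [0, 7]
ADD       [7]
PUSH 6    [7, 6]
MUL       [42]
PUSH 7    [42, 7]
GT        [1]
PUSH -24  [1, -24]
STORE 1   [1]
LOAD 1    [1, -24]
EQ        [0]
PUSH 12   [0, 12]
LOAD 1    [0, 12, -24]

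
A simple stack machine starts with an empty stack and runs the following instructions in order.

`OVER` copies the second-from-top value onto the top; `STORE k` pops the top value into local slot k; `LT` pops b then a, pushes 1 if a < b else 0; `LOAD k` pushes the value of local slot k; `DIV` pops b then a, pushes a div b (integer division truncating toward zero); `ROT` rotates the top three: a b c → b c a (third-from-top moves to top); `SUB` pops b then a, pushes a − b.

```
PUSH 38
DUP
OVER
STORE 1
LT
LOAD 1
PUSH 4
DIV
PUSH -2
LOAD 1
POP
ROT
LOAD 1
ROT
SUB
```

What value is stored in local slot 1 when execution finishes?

PUSH 38 → [38]
DUP     → [38, 38]
OVER    → [38, 38, 38]
STORE 1 → [38, 38]
LT      → [0]
LOAD 1  → [0, 38]
PUSH 4  → [0, 38, 4]
DIV     → [0, 9]
PUSH -2 → [0, 9, -2]
LOAD 1  → [0, 9, -2, 38]
POP     → [0, 9, -2]
ROT     → [9, -2, 0]
LOAD 1  → [9, -2, 0, 38]
ROT     → [9, 0, 38, -2]
SUB     → [9, 0, 40]

38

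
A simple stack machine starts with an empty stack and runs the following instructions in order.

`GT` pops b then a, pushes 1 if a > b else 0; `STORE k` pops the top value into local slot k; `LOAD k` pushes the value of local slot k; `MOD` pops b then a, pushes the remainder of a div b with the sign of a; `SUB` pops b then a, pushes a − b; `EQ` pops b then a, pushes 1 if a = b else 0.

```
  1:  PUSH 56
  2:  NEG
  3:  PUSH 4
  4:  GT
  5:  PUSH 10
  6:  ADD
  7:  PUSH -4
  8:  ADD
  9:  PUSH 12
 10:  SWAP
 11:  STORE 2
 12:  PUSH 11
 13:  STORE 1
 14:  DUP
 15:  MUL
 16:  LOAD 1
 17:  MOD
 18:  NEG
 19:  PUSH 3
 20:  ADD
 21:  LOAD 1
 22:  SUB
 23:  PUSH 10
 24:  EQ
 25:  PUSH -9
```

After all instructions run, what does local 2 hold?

6

PUSH 56 -> 56
NEG     -> -56
PUSH 4  -> -56 4
GT      -> 0
PUSH 10 -> 0 10
ADD     -> 10
PUSH -4 -> 10 -4
ADD     -> 6
PUSH 12 -> 6 12
SWAP    -> 12 6
STORE 2 -> 12
PUSH 11 -> 12 11
STORE 1 -> 12
DUP     -> 12 12
MUL     -> 144
LOAD 1  -> 144 11
MOD     -> 1
NEG     -> -1
PUSH 3  -> -1 3
ADD     -> 2
LOAD 1  -> 2 11
SUB     -> -9
PUSH 10 -> -9 10
EQ      -> 0
PUSH -9 -> 0 -9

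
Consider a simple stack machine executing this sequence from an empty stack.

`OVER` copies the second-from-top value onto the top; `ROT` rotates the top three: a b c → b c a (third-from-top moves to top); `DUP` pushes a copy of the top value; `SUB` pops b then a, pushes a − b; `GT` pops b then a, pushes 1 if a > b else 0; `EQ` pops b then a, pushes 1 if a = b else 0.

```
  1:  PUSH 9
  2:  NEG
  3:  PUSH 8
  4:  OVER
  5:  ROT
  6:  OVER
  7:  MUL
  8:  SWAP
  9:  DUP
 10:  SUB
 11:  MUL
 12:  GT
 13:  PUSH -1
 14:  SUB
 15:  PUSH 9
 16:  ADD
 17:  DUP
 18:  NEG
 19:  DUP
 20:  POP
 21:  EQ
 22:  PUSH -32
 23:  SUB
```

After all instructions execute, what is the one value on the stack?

PUSH 9    [9]
NEG       [-9]
PUSH 8    [-9, 8]
OVER      [-9, 8, -9]
ROT       [8, -9, -9]
OVER      [8, -9, -9, -9]
MUL       [8, -9, 81]
SWAP      [8, 81, -9]
DUP       [8, 81, -9, -9]
SUB       [8, 81, 0]
MUL       [8, 0]
GT        [1]
PUSH -1   [1, -1]
SUB       [2]
PUSH 9    [2, 9]
ADD       [11]
DUP       [11, 11]
NEG       [11, -11]
DUP       [11, -11, -11]
POP       [11, -11]
EQ        [0]
PUSH -32  [0, -32]
SUB       [32]

32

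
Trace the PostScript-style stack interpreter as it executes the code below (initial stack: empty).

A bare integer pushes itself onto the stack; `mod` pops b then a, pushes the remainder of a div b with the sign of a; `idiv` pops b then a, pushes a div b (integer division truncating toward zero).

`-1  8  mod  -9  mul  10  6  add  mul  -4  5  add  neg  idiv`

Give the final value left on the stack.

-144

-1   → [-1]
8    → [-1, 8]
mod  → [-1]
-9   → [-1, -9]
mul  → [9]
10   → [9, 10]
6    → [9, 10, 6]
add  → [9, 16]
mul  → [144]
-4   → [144, -4]
5    → [144, -4, 5]
add  → [144, 1]
neg  → [144, -1]
idiv → [-144]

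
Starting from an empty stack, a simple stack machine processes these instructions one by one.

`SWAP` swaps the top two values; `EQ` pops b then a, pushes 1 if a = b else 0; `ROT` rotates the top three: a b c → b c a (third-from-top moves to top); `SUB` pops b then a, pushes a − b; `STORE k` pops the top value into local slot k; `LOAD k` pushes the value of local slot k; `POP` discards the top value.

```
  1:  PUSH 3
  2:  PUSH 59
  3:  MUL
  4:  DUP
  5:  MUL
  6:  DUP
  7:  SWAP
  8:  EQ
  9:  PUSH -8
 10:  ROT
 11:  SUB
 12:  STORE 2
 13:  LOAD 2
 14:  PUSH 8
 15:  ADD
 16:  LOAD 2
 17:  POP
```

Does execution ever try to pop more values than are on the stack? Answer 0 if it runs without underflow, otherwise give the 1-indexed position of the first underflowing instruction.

PUSH 3  → 3
PUSH 59 → 3 59
MUL     → 177
DUP     → 177 177
MUL     → 31329
DUP     → 31329 31329
SWAP    → 31329 31329
EQ      → 1
PUSH -8 → 1 -8
ROT  — needs 3 operands, stack has 2 → underflow

10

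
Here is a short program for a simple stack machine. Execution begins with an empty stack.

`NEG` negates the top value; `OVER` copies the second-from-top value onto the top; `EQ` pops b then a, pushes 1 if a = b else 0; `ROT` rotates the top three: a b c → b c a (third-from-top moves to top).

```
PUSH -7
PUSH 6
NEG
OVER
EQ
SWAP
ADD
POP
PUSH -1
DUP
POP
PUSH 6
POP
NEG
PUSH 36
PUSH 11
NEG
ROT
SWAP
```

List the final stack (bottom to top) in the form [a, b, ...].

PUSH -7  -7
PUSH 6   -7 6
NEG      -7 -6
OVER     -7 -6 -7
EQ       -7 0
SWAP     0 -7
ADD      -7
POP      (empty)
PUSH -1  -1
DUP      -1 -1
POP      -1
PUSH 6   -1 6
POP      -1
NEG      1
PUSH 36  1 36
PUSH 11  1 36 11
NEG      1 36 -11
ROT      36 -11 1
SWAP     36 1 -11

[36, 1, -11]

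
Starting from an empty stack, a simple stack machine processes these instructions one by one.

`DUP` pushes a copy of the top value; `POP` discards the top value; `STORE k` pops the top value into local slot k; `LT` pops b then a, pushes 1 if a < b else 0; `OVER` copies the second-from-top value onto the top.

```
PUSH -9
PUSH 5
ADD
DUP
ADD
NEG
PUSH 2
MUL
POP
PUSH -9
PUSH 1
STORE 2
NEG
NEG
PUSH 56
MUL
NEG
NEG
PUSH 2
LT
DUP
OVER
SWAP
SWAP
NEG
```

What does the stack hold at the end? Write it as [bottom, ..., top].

PUSH -9 -> [-9]
PUSH 5  -> [-9, 5]
ADD     -> [-4]
DUP     -> [-4, -4]
ADD     -> [-8]
NEG     -> [8]
PUSH 2  -> [8, 2]
MUL     -> [16]
POP     -> []
PUSH -9 -> [-9]
PUSH 1  -> [-9, 1]
STORE 2 -> [-9]
NEG     -> [9]
NEG     -> [-9]
PUSH 56 -> [-9, 56]
MUL     -> [-504]
NEG     -> [504]
NEG     -> [-504]
PUSH 2  -> [-504, 2]
LT      -> [1]
DUP     -> [1, 1]
OVER    -> [1, 1, 1]
SWAP    -> [1, 1, 1]
SWAP    -> [1, 1, 1]
NEG     -> [1, 1, -1]

[1, 1, -1]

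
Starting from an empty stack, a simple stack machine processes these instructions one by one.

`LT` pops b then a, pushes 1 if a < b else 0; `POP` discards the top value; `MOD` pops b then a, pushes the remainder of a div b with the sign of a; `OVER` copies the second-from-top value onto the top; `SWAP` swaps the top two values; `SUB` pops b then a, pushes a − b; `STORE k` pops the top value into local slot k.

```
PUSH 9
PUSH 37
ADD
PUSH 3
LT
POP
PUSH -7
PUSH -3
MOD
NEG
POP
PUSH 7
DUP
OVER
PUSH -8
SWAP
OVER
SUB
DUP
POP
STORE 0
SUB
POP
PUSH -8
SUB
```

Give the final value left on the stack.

15

PUSH 9   9
PUSH 37  9 37
ADD      46
PUSH 3   46 3
LT       0
POP      (empty)
PUSH -7  -7
PUSH -3  -7 -3
MOD      -1
NEG      1
POP      (empty)
PUSH 7   7
DUP      7 7
OVER     7 7 7
PUSH -8  7 7 7 -8
SWAP     7 7 -8 7
OVER     7 7 -8 7 -8
SUB      7 7 -8 15
DUP      7 7 -8 15 15
POP      7 7 -8 15
STORE 0  7 7 -8
SUB      7 15
POP      7
PUSH -8  7 -8
SUB      15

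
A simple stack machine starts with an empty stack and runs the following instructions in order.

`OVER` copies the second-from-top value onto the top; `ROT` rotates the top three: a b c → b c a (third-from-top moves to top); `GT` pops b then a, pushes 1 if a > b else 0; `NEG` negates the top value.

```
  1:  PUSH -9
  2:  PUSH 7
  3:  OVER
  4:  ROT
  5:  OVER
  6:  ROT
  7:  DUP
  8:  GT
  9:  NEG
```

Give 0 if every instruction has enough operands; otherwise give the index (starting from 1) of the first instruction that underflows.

PUSH -9 → [-9]
PUSH 7  → [-9, 7]
OVER    → [-9, 7, -9]
ROT     → [7, -9, -9]
OVER    → [7, -9, -9, -9]
ROT     → [7, -9, -9, -9]
DUP     → [7, -9, -9, -9, -9]
GT      → [7, -9, -9, 0]
NEG     → [7, -9, -9, 0]

0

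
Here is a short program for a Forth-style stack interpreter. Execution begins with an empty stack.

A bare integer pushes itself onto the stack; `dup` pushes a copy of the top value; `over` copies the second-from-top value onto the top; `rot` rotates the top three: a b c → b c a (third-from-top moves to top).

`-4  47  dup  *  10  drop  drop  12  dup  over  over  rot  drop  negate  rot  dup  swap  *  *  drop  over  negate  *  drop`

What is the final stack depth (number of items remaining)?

1

-4      [-4]
47      [-4, 47]
dup     [-4, 47, 47]
*       [-4, 2209]
10      [-4, 2209, 10]
drop    [-4, 2209]
drop    [-4]
12      [-4, 12]
dup     [-4, 12, 12]
over    [-4, 12, 12, 12]
over    [-4, 12, 12, 12, 12]
rot     [-4, 12, 12, 12, 12]
drop    [-4, 12, 12, 12]
negate  [-4, 12, 12, -12]
rot     [-4, 12, -12, 12]
dup     [-4, 12, -12, 12, 12]
swap    [-4, 12, -12, 12, 12]
*       [-4, 12, -12, 144]
*       [-4, 12, -1728]
drop    [-4, 12]
over    [-4, 12, -4]
negate  [-4, 12, 4]
*       [-4, 48]
drop    [-4]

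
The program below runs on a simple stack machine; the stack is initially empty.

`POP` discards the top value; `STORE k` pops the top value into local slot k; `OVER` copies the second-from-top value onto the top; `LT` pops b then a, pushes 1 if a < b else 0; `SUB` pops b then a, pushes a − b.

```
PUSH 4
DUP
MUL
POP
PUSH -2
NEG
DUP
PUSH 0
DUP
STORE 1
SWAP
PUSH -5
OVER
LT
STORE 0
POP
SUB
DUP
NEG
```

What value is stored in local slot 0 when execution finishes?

PUSH 4   [4]
DUP      [4, 4]
MUL      [16]
POP      []
PUSH -2  [-2]
NEG      [2]
DUP      [2, 2]
PUSH 0   [2, 2, 0]
DUP      [2, 2, 0, 0]
STORE 1  [2, 2, 0]
SWAP     [2, 0, 2]
PUSH -5  [2, 0, 2, -5]
OVER     [2, 0, 2, -5, 2]
LT       [2, 0, 2, 1]
STORE 0  [2, 0, 2]
POP      [2, 0]
SUB      [2]
DUP      [2, 2]
NEG      [2, -2]

1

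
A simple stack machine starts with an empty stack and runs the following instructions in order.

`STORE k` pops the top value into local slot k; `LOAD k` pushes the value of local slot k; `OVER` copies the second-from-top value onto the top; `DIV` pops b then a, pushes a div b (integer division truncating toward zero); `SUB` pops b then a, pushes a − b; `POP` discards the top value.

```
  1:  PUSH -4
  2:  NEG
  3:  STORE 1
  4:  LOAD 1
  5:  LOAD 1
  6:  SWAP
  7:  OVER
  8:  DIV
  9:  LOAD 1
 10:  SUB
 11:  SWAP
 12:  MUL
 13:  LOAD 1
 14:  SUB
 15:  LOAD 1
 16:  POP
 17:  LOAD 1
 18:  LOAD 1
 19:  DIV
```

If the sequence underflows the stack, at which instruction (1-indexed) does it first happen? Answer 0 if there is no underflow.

0

PUSH -4 -> [-4]
NEG     -> [4]
STORE 1 -> []
LOAD 1  -> [4]
LOAD 1  -> [4, 4]
SWAP    -> [4, 4]
OVER    -> [4, 4, 4]
DIV     -> [4, 1]
LOAD 1  -> [4, 1, 4]
SUB     -> [4, -3]
SWAP    -> [-3, 4]
MUL     -> [-12]
LOAD 1  -> [-12, 4]
SUB     -> [-16]
LOAD 1  -> [-16, 4]
POP     -> [-16]
LOAD 1  -> [-16, 4]
LOAD 1  -> [-16, 4, 4]
DIV     -> [-16, 1]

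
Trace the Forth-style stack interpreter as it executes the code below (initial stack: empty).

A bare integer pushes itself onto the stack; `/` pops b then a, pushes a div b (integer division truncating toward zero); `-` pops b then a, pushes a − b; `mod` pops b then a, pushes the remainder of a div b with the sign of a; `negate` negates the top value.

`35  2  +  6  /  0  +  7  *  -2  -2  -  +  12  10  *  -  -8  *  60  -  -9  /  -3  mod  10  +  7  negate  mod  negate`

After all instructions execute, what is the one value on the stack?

35     -> [35]
2      -> [35, 2]
+      -> [37]
6      -> [37, 6]
/      -> [6]
0      -> [6, 0]
+      -> [6]
7      -> [6, 7]
*      -> [42]
-2     -> [42, -2]
-2     -> [42, -2, -2]
-      -> [42, 0]
+      -> [42]
12     -> [42, 12]
10     -> [42, 12, 10]
*      -> [42, 120]
-      -> [-78]
-8     -> [-78, -8]
*      -> [624]
60     -> [624, 60]
-      -> [564]
-9     -> [564, -9]
/      -> [-62]
-3     -> [-62, -3]
mod    -> [-2]
10     -> [-2, 10]
+      -> [8]
7      -> [8, 7]
negate -> [8, -7]
mod    -> [1]
negate -> [-1]

-1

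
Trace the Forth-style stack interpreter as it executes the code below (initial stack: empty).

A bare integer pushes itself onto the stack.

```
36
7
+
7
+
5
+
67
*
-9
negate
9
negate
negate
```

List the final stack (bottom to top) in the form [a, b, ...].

[3685, 9, 9]

36      36
7       36 7
+       43
7       43 7
+       50
5       50 5
+       55
67      55 67
*       3685
-9      3685 -9
negate  3685 9
9       3685 9 9
negate  3685 9 -9
negate  3685 9 9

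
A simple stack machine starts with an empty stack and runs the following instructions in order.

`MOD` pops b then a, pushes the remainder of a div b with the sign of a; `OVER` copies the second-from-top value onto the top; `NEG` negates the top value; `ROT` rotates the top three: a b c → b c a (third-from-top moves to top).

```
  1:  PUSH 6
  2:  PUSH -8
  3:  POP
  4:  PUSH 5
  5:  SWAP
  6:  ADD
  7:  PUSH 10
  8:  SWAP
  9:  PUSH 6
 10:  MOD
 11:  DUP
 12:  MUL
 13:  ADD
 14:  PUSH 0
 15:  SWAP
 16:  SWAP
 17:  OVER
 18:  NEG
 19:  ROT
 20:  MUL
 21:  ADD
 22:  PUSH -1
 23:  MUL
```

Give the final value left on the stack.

1225

PUSH 6   [6]
PUSH -8  [6, -8]
POP      [6]
PUSH 5   [6, 5]
SWAP     [5, 6]
ADD      [11]
PUSH 10  [11, 10]
SWAP     [10, 11]
PUSH 6   [10, 11, 6]
MOD      [10, 5]
DUP      [10, 5, 5]
MUL      [10, 25]
ADD      [35]
PUSH 0   [35, 0]
SWAP     [0, 35]
SWAP     [35, 0]
OVER     [35, 0, 35]
NEG      [35, 0, -35]
ROT      [0, -35, 35]
MUL      [0, -1225]
ADD      [-1225]
PUSH -1  [-1225, -1]
MUL      [1225]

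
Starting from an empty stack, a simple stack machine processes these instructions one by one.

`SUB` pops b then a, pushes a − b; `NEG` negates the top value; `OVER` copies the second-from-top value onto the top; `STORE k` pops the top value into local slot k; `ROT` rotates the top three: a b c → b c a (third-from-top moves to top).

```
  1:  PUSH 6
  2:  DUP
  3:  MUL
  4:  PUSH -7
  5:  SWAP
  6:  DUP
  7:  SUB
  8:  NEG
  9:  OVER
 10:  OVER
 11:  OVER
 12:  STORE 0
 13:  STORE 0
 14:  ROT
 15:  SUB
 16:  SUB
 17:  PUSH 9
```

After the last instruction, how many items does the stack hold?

2

PUSH 6   [6]
DUP      [6, 6]
MUL      [36]
PUSH -7  [36, -7]
SWAP     [-7, 36]
DUP      [-7, 36, 36]
SUB      [-7, 0]
NEG      [-7, 0]
OVER     [-7, 0, -7]
OVER     [-7, 0, -7, 0]
OVER     [-7, 0, -7, 0, -7]
STORE 0  [-7, 0, -7, 0]
STORE 0  [-7, 0, -7]
ROT      [0, -7, -7]
SUB      [0, 0]
SUB      [0]
PUSH 9   [0, 9]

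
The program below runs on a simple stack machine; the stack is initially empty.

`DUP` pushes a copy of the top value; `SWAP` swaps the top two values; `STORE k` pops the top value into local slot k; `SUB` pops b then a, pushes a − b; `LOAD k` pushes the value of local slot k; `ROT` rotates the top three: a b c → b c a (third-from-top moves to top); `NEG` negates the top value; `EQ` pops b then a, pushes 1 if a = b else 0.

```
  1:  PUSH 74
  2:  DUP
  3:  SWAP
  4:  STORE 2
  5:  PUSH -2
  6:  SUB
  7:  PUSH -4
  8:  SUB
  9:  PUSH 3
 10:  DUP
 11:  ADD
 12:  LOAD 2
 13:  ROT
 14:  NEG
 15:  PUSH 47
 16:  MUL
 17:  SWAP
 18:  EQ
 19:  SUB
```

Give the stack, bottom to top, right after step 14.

PUSH 74 : [74]
DUP     : [74, 74]
SWAP    : [74, 74]
STORE 2 : [74]
PUSH -2 : [74, -2]
SUB     : [76]
PUSH -4 : [76, -4]
SUB     : [80]
PUSH 3  : [80, 3]
DUP     : [80, 3, 3]
ADD     : [80, 6]
LOAD 2  : [80, 6, 74]
ROT     : [6, 74, 80]
NEG     : [6, 74, -80]

[6, 74, -80]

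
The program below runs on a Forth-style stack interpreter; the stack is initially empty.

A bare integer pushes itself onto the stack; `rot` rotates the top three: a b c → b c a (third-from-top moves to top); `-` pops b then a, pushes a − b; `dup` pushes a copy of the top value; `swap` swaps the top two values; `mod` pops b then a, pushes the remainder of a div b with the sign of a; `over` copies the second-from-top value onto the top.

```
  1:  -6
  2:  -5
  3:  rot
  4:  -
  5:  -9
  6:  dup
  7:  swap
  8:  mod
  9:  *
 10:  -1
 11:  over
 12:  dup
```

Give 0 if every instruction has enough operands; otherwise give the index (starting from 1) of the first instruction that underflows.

-6 : [-6]
-5 : [-6, -5]
rot  — needs 3 operands, stack has 2 → underflow

3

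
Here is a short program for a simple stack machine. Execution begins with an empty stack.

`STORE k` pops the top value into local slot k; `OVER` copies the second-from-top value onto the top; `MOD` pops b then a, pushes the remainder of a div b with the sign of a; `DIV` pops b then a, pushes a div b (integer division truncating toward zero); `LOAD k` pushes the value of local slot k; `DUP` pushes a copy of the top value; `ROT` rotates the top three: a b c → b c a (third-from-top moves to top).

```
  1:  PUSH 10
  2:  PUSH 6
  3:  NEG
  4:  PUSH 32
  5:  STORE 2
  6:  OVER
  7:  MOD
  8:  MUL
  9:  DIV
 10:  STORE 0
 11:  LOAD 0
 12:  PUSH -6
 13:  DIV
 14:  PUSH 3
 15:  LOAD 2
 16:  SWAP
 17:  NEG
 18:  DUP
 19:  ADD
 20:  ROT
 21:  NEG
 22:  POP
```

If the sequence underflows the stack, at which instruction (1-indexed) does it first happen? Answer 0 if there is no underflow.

PUSH 10 -> [10]
PUSH 6  -> [10, 6]
NEG     -> [10, -6]
PUSH 32 -> [10, -6, 32]
STORE 2 -> [10, -6]
OVER    -> [10, -6, 10]
MOD     -> [10, -6]
MUL     -> [-60]
DIV  — needs 2 operands, stack has 1 → underflow

9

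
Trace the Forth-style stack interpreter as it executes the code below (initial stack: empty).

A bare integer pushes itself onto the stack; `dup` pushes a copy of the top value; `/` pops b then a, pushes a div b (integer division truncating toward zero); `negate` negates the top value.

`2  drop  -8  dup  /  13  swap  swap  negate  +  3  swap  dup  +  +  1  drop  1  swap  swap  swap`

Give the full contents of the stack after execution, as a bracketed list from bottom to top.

[1, -21]

2      -> 2
drop   -> (empty)
-8     -> -8
dup    -> -8 -8
/      -> 1
13     -> 1 13
swap   -> 13 1
swap   -> 1 13
negate -> 1 -13
+      -> -12
3      -> -12 3
swap   -> 3 -12
dup    -> 3 -12 -12
+      -> 3 -24
+      -> -21
1      -> -21 1
drop   -> -21
1      -> -21 1
swap   -> 1 -21
swap   -> -21 1
swap   -> 1 -21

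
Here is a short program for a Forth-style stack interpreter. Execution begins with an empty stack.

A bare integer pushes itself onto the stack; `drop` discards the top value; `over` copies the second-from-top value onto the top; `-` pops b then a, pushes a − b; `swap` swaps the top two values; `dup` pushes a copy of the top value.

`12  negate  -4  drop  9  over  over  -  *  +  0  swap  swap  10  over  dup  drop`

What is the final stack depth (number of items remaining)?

12     -> [12]
negate -> [-12]
-4     -> [-12, -4]
drop   -> [-12]
9      -> [-12, 9]
over   -> [-12, 9, -12]
over   -> [-12, 9, -12, 9]
-      -> [-12, 9, -21]
*      -> [-12, -189]
+      -> [-201]
0      -> [-201, 0]
swap   -> [0, -201]
swap   -> [-201, 0]
10     -> [-201, 0, 10]
over   -> [-201, 0, 10, 0]
dup    -> [-201, 0, 10, 0, 0]
drop   -> [-201, 0, 10, 0]

4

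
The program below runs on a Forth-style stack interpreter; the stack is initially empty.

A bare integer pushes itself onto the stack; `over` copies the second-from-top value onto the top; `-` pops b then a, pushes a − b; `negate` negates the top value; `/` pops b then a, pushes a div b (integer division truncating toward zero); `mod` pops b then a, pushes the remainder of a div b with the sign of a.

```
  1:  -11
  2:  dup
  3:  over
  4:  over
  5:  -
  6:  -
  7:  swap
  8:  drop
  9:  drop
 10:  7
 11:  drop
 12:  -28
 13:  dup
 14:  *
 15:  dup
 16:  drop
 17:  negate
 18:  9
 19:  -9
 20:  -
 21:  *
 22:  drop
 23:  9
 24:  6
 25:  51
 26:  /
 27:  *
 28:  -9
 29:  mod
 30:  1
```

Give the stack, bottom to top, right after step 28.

[0, -9]

-11    -> -11
dup    -> -11 -11
over   -> -11 -11 -11
over   -> -11 -11 -11 -11
-      -> -11 -11 0
-      -> -11 -11
swap   -> -11 -11
drop   -> -11
drop   -> (empty)
7      -> 7
drop   -> (empty)
-28    -> -28
dup    -> -28 -28
*      -> 784
dup    -> 784 784
drop   -> 784
negate -> -784
9      -> -784 9
-9     -> -784 9 -9
-      -> -784 18
*      -> -14112
drop   -> (empty)
9      -> 9
6      -> 9 6
51     -> 9 6 51
/      -> 9 0
*      -> 0
-9     -> 0 -9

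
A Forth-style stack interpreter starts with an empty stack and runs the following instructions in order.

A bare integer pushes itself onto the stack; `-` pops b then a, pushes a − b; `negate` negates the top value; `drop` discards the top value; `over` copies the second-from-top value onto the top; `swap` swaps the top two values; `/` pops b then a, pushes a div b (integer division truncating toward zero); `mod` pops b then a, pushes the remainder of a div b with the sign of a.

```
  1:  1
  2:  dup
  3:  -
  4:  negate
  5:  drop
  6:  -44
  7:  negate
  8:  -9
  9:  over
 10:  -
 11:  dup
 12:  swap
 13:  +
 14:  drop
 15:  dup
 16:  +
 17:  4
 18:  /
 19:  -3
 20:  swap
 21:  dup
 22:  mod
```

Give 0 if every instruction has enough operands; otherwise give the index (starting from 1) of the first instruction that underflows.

0

1      → [1]
dup    → [1, 1]
-      → [0]
negate → [0]
drop   → []
-44    → [-44]
negate → [44]
-9     → [44, -9]
over   → [44, -9, 44]
-      → [44, -53]
dup    → [44, -53, -53]
swap   → [44, -53, -53]
+      → [44, -106]
drop   → [44]
dup    → [44, 44]
+      → [88]
4      → [88, 4]
/      → [22]
-3     → [22, -3]
swap   → [-3, 22]
dup    → [-3, 22, 22]
mod    → [-3, 0]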